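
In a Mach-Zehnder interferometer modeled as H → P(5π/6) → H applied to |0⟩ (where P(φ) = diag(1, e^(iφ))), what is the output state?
(0.06699 + 0.25i)|0⟩ + (0.933 - 0.25i)|1⟩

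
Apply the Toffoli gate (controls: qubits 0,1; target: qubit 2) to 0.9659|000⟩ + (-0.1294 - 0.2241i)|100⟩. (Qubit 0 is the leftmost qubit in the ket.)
0.9659|000⟩ + (-0.1294 - 0.2241i)|100⟩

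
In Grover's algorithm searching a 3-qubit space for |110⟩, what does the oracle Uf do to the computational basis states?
Uf|x⟩ = -|x⟩ if x = 110, else |x⟩ (phase flip on target)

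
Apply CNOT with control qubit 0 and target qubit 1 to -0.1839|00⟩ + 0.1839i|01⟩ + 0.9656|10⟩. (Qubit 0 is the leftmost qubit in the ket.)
-0.1839|00⟩ + 0.1839i|01⟩ + 0.9656|11⟩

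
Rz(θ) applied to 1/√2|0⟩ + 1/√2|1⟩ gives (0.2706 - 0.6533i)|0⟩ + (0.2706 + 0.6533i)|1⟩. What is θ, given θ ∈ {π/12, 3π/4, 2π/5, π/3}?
3π/4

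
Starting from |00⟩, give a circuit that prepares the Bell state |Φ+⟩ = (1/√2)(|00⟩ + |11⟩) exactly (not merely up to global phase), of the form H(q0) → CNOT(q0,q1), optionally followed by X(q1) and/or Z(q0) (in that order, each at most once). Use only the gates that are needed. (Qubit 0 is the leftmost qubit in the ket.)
H(q0) → CNOT(q0,q1)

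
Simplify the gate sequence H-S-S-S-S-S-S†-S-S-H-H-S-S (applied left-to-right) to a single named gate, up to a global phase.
H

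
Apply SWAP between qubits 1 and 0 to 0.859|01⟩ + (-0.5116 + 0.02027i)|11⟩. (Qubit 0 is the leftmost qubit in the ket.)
0.859|10⟩ + (-0.5116 + 0.02027i)|11⟩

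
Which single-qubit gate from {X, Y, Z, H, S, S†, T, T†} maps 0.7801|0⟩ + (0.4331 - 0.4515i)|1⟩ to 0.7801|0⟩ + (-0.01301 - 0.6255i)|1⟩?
T†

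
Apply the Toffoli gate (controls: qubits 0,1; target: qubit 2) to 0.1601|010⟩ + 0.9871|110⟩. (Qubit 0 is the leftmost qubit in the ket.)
0.1601|010⟩ + 0.9871|111⟩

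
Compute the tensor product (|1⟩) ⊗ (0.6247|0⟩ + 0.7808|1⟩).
0.6247|10⟩ + 0.7808|11⟩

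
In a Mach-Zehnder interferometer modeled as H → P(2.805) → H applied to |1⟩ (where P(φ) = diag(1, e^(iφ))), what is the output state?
(0.9719 - 0.1651i)|0⟩ + (0.02806 + 0.1651i)|1⟩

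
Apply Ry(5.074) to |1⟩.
-0.5684|0⟩ - 0.8227|1⟩

Ry(5.074) = [[cos(θ/2), −sin(θ/2)], [sin(θ/2), cos(θ/2)]]; θ = 5.074, cos(θ/2) ≈ -0.822734, sin(θ/2) ≈ 0.568427.
With a = amp(|0⟩) = 0 and b = amp(|1⟩) = 1:
new amp(|0⟩) = (-0.822734)·a + (-0.568427)·b = -0.5684
new amp(|1⟩) = (0.568427)·a + (-0.822734)·b = -0.8227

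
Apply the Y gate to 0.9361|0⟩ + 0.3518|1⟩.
-0.3518i|0⟩ + 0.9361i|1⟩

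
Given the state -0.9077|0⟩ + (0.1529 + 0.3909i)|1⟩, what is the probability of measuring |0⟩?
0.8239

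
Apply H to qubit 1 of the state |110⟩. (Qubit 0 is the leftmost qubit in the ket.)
1/√2|100⟩ - 1/√2|110⟩

H on qubit 1 mixes each pair of kets that differ only in qubit 1: amplitudes (a, b) of (|…0…⟩, |…1…⟩) become ((a + b)/√2, (a − b)/√2). Kets absent from the input have amplitude 0.
(|100⟩, |110⟩): (a, b) = (0, 1) → (1/√2, -1/√2)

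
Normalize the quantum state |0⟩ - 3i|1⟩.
0.3162|0⟩ - 0.9487i|1⟩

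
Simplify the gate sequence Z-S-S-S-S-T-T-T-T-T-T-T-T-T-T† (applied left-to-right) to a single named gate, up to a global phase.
Z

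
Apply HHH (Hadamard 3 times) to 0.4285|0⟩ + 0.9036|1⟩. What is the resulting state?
0.9419|0⟩ - 0.3359|1⟩

H² = I, so H^3 = H: a single Hadamard. With (a, b) = (0.4285, 0.9036), H gives ((a + b)/√2, (a − b)/√2) = (0.9419, -0.3359).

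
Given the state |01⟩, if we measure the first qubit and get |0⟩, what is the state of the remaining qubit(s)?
|1⟩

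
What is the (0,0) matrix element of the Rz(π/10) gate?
(0.9877 - 0.1564i)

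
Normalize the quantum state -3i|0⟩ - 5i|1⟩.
-0.5145i|0⟩ - 0.8575i|1⟩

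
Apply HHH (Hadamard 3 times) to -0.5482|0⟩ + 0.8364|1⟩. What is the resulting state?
0.2038|0⟩ - 0.9791|1⟩

H² = I, so H^3 = H: a single Hadamard. With (a, b) = (-0.5482, 0.8364), H gives ((a + b)/√2, (a − b)/√2) = (0.2038, -0.9791).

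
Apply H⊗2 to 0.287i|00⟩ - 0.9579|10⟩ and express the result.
(-0.479 + 0.1435i)|00⟩ + (-0.479 + 0.1435i)|01⟩ + (0.479 + 0.1435i)|10⟩ + (0.479 + 0.1435i)|11⟩

H⊗2 gives amp(|y⟩) = (1/2) Σ_x (−1)^(x·y) amp(|x⟩), where x·y is the number of positions in which both x and y have a 1.
|00⟩: (0.287i - 0.9579)/2 = (-0.479 + 0.1435i)
|01⟩: (0.287i - 0.9579)/2 = (-0.479 + 0.1435i)
|10⟩: (0.287i + 0.9579)/2 = (0.479 + 0.1435i)
|11⟩: (0.287i + 0.9579)/2 = (0.479 + 0.1435i)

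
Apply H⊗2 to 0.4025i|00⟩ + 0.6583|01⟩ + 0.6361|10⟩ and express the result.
(0.6472 + 0.2013i)|00⟩ + (-0.0111 + 0.2013i)|01⟩ + (0.0111 + 0.2013i)|10⟩ + (-0.6472 + 0.2013i)|11⟩

H⊗2 gives amp(|y⟩) = (1/2) Σ_x (−1)^(x·y) amp(|x⟩), where x·y is the number of positions in which both x and y have a 1.
|00⟩: (0.4025i + 0.6583 + 0.6361)/2 = (0.6472 + 0.2013i)
|01⟩: (0.4025i - 0.6583 + 0.6361)/2 = (-0.0111 + 0.2013i)
|10⟩: (0.4025i + 0.6583 - 0.6361)/2 = (0.0111 + 0.2013i)
|11⟩: (0.4025i - 0.6583 - 0.6361)/2 = (-0.6472 + 0.2013i)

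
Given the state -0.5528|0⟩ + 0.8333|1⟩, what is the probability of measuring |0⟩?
0.3056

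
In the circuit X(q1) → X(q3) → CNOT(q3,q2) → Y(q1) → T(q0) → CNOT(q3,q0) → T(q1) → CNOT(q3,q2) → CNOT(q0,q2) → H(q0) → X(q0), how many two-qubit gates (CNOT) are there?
4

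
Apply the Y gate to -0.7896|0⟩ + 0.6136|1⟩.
-0.6136i|0⟩ - 0.7896i|1⟩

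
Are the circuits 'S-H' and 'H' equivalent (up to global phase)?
No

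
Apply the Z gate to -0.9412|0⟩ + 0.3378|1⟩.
-0.9412|0⟩ - 0.3378|1⟩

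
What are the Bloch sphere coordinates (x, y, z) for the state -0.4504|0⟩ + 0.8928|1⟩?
(-0.8042, 0, -0.5942)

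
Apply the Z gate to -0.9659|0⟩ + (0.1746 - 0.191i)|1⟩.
-0.9659|0⟩ + (-0.1746 + 0.191i)|1⟩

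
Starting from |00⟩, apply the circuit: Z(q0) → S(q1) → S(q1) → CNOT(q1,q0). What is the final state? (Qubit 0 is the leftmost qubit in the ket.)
|00⟩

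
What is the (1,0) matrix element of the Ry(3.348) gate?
0.9947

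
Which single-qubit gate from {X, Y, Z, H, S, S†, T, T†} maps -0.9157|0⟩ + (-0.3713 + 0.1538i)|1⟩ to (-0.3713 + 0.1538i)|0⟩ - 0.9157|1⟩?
X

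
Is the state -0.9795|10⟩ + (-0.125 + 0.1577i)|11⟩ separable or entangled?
Separable

Writing the state as a|00⟩ + b|01⟩ + c|10⟩ + d|11⟩, it is a product state iff ad − bc = 0.
Here (a, b, c, d) = (0, 0, -0.9795, (-0.125 + 0.1577i)): ad − bc = (0)(-0.125 + 0.1577i) − (0)(-0.9795) = 0, so the state is separable.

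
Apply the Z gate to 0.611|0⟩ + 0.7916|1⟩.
0.611|0⟩ - 0.7916|1⟩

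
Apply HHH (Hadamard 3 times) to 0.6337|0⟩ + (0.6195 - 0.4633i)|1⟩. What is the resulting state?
(0.8861 - 0.3276i)|0⟩ + (0.01004 + 0.3276i)|1⟩

H² = I, so H^3 = H: a single Hadamard. With (a, b) = (0.6337, (0.6195 - 0.4633i)), H gives ((a + b)/√2, (a − b)/√2) = ((0.8861 - 0.3276i), (0.01004 + 0.3276i)).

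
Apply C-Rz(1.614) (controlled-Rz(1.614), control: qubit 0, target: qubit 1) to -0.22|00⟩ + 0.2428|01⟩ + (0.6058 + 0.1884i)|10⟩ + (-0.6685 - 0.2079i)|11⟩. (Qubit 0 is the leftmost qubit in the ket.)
-0.22|00⟩ + 0.2428|01⟩ + (0.5551 - 0.3072i)|10⟩ + (-0.3122 - 0.6266i)|11⟩

C-Rz(1.614) leaves the control-|0⟩ kets |00⟩, |01⟩ unchanged and applies Rz(1.614) to qubit 1 on the control-|1⟩ pair (|10⟩, |11⟩).
Rz(1.614) = [[e^(−iθ/2), 0], [0, e^(iθ/2)]] with e^(±iθ/2) = cos(θ/2) ± i·sin(θ/2); θ = 1.614, cos(θ/2) ≈ 0.691668, sin(θ/2) ≈ 0.722215.
With a = amp(|10⟩) = (0.6058 + 0.1884i) and b = amp(|11⟩) = (-0.6685 - 0.2079i):
new amp(|10⟩) = (0.691668 - 0.722215i)·a = (0.5551 - 0.3072i)
new amp(|11⟩) = (0.691668 + 0.722215i)·b = (-0.3122 - 0.6266i)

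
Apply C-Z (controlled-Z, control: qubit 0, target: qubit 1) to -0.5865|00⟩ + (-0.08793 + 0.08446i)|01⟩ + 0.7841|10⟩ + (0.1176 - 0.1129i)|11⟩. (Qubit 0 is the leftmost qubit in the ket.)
-0.5865|00⟩ + (-0.08793 + 0.08446i)|01⟩ + 0.7841|10⟩ + (-0.1176 + 0.1129i)|11⟩

C-Z leaves the control-|0⟩ kets |00⟩, |01⟩ unchanged and applies Z to qubit 1 on the control-|1⟩ pair (|10⟩, |11⟩).
Z = [[1, 0], [0, -1]].
With a = amp(|10⟩) = 0.7841 and b = amp(|11⟩) = (0.1176 - 0.1129i):
new amp(|10⟩) = (1)·a = 0.7841
new amp(|11⟩) = (-1)·b = (-0.1176 + 0.1129i)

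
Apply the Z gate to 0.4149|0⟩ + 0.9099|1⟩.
0.4149|0⟩ - 0.9099|1⟩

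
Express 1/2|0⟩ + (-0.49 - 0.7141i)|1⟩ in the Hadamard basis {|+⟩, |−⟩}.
(0.007071 - 0.5049i)|+⟩ + (0.7 + 0.5049i)|−⟩

With |ψ⟩ = α|0⟩ + β|1⟩, the Hadamard-basis coefficients are ⟨+|ψ⟩ = (α + β)/√2 and ⟨−|ψ⟩ = (α − β)/√2.
Here α = 1/2, β = (-0.49 - 0.7141i): (α + β)/√2 = (0.007071 - 0.5049i), (α − β)/√2 = (0.7 + 0.5049i).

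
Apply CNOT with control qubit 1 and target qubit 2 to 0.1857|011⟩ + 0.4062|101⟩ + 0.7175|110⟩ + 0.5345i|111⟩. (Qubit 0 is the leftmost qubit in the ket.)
0.1857|010⟩ + 0.4062|101⟩ + 0.5345i|110⟩ + 0.7175|111⟩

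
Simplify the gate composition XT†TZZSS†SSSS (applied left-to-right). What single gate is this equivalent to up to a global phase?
X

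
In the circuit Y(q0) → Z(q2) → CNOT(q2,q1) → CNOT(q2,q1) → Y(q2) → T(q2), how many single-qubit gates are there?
4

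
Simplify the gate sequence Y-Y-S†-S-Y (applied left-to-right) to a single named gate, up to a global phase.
Y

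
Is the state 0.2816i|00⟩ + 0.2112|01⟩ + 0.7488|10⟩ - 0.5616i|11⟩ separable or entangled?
Separable

Writing the state as a|00⟩ + b|01⟩ + c|10⟩ + d|11⟩, it is a product state iff ad − bc = 0.
Here (a, b, c, d) = (0.2816i, 0.2112, 0.7488, -0.5616i): ad − bc = (0.2816i)(-0.5616i) − (0.2112)(0.7488) = 0, so the state is separable.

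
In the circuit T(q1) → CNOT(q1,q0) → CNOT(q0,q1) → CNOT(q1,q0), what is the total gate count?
4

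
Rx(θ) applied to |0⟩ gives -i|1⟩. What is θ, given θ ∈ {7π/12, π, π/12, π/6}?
π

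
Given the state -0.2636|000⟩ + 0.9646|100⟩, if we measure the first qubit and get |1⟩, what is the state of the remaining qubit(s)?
|00⟩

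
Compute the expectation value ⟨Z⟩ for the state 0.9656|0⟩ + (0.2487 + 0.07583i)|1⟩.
0.8648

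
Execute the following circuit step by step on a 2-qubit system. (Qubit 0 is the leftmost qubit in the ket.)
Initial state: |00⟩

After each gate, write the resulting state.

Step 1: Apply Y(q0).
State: i|10⟩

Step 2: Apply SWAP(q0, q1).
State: i|01⟩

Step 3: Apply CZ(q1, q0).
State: i|01⟩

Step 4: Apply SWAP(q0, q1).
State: i|10⟩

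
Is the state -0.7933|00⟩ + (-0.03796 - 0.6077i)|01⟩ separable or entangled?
Separable

Writing the state as a|00⟩ + b|01⟩ + c|10⟩ + d|11⟩, it is a product state iff ad − bc = 0.
Here (a, b, c, d) = (-0.7933, (-0.03796 - 0.6077i), 0, 0): ad − bc = (-0.7933)(0) − (-0.03796 - 0.6077i)(0) = 0, so the state is separable.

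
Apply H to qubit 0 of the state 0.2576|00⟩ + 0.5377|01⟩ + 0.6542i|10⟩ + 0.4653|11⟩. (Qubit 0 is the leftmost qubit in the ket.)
(0.1822 + 0.4626i)|00⟩ + 0.7092|01⟩ + (0.1822 - 0.4626i)|10⟩ + 0.05119|11⟩

H on qubit 0 mixes each pair of kets that differ only in qubit 0: amplitudes (a, b) of (|…0…⟩, |…1…⟩) become ((a + b)/√2, (a − b)/√2). Kets absent from the input have amplitude 0.
(|00⟩, |10⟩): (a, b) = (0.2576, 0.6542i) → ((0.1822 + 0.4626i), (0.1822 - 0.4626i))
(|01⟩, |11⟩): (a, b) = (0.5377, 0.4653) → (0.7092, 0.05119)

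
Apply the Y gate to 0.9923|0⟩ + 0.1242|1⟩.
-0.1242i|0⟩ + 0.9923i|1⟩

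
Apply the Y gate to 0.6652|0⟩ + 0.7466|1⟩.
-0.7466i|0⟩ + 0.6652i|1⟩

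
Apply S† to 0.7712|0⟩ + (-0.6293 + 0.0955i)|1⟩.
0.7712|0⟩ + (0.0955 + 0.6293i)|1⟩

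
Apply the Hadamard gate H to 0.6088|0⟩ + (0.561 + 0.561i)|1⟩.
(0.8272 + 0.3967i)|0⟩ + (0.0338 - 0.3967i)|1⟩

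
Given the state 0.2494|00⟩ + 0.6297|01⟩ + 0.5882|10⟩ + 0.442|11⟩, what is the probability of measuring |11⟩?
0.1954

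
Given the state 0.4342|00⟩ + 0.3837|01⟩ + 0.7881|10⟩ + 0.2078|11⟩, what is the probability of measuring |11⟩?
0.04318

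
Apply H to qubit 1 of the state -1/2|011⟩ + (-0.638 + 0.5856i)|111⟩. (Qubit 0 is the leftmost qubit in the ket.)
-1/√8|001⟩ + 1/√8|011⟩ + (-0.4511 + 0.4141i)|101⟩ + (0.4511 - 0.4141i)|111⟩

H on qubit 1 mixes each pair of kets that differ only in qubit 1: amplitudes (a, b) of (|…0…⟩, |…1…⟩) become ((a + b)/√2, (a − b)/√2). Kets absent from the input have amplitude 0.
(|001⟩, |011⟩): (a, b) = (0, -1/2) → (-1/√8, 1/√8)
(|101⟩, |111⟩): (a, b) = (0, (-0.638 + 0.5856i)) → ((-0.4511 + 0.4141i), (0.4511 - 0.4141i))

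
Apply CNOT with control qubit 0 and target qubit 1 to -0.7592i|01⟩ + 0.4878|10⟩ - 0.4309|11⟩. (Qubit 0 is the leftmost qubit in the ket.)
-0.7592i|01⟩ - 0.4309|10⟩ + 0.4878|11⟩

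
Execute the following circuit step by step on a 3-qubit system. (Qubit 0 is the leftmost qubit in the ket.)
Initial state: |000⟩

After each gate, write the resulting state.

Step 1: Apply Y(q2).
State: i|001⟩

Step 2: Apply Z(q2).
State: -i|001⟩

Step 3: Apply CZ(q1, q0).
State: -i|001⟩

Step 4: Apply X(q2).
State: -i|000⟩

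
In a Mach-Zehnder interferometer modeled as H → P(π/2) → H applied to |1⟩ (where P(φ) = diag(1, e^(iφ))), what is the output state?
(1/2 - (1/2)i)|0⟩ + (1/2 + (1/2)i)|1⟩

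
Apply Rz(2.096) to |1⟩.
(0.4993 + 0.8664i)|1⟩

Rz(2.096) = [[e^(−iθ/2), 0], [0, e^(iθ/2)]] with e^(±iθ/2) = cos(θ/2) ± i·sin(θ/2); θ = 2.096, cos(θ/2) ≈ 0.499305, sin(θ/2) ≈ 0.866426.
With a = amp(|0⟩) = 0 and b = amp(|1⟩) = 1:
new amp(|0⟩) = (0.499305 - 0.866426i)·a = 0
new amp(|1⟩) = (0.499305 + 0.866426i)·b = (0.4993 + 0.8664i)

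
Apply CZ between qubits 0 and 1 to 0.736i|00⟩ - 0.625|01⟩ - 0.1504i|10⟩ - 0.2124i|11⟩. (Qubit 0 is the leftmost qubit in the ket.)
0.736i|00⟩ - 0.625|01⟩ - 0.1504i|10⟩ + 0.2124i|11⟩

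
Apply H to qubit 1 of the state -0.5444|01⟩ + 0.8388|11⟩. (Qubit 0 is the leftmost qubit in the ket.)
-0.3849|00⟩ + 0.3849|01⟩ + 0.5931|10⟩ - 0.5931|11⟩

H on qubit 1 mixes each pair of kets that differ only in qubit 1: amplitudes (a, b) of (|…0…⟩, |…1…⟩) become ((a + b)/√2, (a − b)/√2). Kets absent from the input have amplitude 0.
(|00⟩, |01⟩): (a, b) = (0, -0.5444) → (-0.3849, 0.3849)
(|10⟩, |11⟩): (a, b) = (0, 0.8388) → (0.5931, -0.5931)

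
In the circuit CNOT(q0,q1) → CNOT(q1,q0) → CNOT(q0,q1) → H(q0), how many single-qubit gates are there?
1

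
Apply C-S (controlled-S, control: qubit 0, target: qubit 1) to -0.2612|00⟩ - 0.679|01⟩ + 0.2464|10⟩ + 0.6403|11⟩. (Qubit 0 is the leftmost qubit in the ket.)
-0.2612|00⟩ - 0.679|01⟩ + 0.2464|10⟩ + 0.6403i|11⟩

C-S leaves the control-|0⟩ kets |00⟩, |01⟩ unchanged and applies S to qubit 1 on the control-|1⟩ pair (|10⟩, |11⟩).
S = [[1, 0], [0, i]].
With a = amp(|10⟩) = 0.2464 and b = amp(|11⟩) = 0.6403:
new amp(|10⟩) = (1)·a = 0.2464
new amp(|11⟩) = (i)·b = 0.6403i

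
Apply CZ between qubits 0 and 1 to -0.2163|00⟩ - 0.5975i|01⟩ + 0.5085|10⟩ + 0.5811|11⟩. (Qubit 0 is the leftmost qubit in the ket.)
-0.2163|00⟩ - 0.5975i|01⟩ + 0.5085|10⟩ - 0.5811|11⟩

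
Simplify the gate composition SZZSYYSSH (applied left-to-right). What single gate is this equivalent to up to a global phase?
H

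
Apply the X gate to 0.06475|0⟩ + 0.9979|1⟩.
0.9979|0⟩ + 0.06475|1⟩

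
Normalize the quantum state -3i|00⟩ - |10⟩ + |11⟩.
-0.9045i|00⟩ - 0.3015|10⟩ + 0.3015|11⟩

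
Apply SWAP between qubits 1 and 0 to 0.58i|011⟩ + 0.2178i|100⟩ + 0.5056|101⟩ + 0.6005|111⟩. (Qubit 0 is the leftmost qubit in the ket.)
0.2178i|010⟩ + 0.5056|011⟩ + 0.58i|101⟩ + 0.6005|111⟩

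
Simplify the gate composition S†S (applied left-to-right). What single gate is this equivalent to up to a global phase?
I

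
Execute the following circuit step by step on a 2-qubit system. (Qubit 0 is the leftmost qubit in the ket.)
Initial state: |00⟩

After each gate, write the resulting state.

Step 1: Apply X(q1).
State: |01⟩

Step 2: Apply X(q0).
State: |11⟩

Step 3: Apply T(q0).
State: (1/√2 + (1/√2)i)|11⟩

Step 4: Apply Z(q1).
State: (-1/√2 - (1/√2)i)|11⟩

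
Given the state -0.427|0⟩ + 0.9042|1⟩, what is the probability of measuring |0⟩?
0.1823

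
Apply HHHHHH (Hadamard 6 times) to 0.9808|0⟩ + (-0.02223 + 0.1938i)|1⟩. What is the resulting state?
0.9808|0⟩ + (-0.02223 + 0.1938i)|1⟩

H² = I, so an even number of Hadamards cancels: H^6 = I and the state is unchanged.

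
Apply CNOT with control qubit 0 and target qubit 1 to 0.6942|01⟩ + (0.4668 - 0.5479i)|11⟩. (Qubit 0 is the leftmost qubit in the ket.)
0.6942|01⟩ + (0.4668 - 0.5479i)|10⟩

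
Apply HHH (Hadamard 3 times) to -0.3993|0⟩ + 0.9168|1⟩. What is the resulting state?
0.3659|0⟩ - 0.9306|1⟩

H² = I, so H^3 = H: a single Hadamard. With (a, b) = (-0.3993, 0.9168), H gives ((a + b)/√2, (a − b)/√2) = (0.3659, -0.9306).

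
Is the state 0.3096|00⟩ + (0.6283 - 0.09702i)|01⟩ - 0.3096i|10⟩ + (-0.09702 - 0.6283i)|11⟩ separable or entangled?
Separable

Writing the state as a|00⟩ + b|01⟩ + c|10⟩ + d|11⟩, it is a product state iff ad − bc = 0.
Here (a, b, c, d) = (0.3096, (0.6283 - 0.09702i), -0.3096i, (-0.09702 - 0.6283i)): ad − bc = (0.3096)(-0.09702 - 0.6283i) − (0.6283 - 0.09702i)(-0.3096i) = 0, so the state is separable.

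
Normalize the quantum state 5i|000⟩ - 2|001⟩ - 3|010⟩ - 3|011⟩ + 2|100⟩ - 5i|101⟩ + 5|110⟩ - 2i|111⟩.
0.488i|000⟩ - 0.1952|001⟩ - 0.2928|010⟩ - 0.2928|011⟩ + 0.1952|100⟩ - 0.488i|101⟩ + 0.488|110⟩ - 0.1952i|111⟩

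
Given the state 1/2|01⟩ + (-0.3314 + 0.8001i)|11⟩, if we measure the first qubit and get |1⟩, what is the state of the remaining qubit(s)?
(-0.3827 + 0.9239i)|1⟩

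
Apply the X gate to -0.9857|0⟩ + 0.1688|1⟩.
0.1688|0⟩ - 0.9857|1⟩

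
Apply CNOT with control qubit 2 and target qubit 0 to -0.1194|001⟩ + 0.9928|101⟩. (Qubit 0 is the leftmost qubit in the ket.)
0.9928|001⟩ - 0.1194|101⟩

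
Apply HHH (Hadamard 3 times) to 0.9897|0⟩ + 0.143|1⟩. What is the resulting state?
0.8009|0⟩ + 0.5987|1⟩

H² = I, so H^3 = H: a single Hadamard. With (a, b) = (0.9897, 0.143), H gives ((a + b)/√2, (a − b)/√2) = (0.8009, 0.5987).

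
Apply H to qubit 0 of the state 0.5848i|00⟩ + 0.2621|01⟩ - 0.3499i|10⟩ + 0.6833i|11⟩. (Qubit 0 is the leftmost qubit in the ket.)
0.1661i|00⟩ + (0.1853 + 0.4832i)|01⟩ + 0.6609i|10⟩ + (0.1853 - 0.4832i)|11⟩

H on qubit 0 mixes each pair of kets that differ only in qubit 0: amplitudes (a, b) of (|…0…⟩, |…1…⟩) become ((a + b)/√2, (a − b)/√2). Kets absent from the input have amplitude 0.
(|00⟩, |10⟩): (a, b) = (0.5848i, -0.3499i) → (0.1661i, 0.6609i)
(|01⟩, |11⟩): (a, b) = (0.2621, 0.6833i) → ((0.1853 + 0.4832i), (0.1853 - 0.4832i))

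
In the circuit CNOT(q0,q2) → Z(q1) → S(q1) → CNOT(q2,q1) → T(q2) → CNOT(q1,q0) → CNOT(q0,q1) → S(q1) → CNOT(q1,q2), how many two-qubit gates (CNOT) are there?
5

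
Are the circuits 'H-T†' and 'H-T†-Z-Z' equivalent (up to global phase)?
Yes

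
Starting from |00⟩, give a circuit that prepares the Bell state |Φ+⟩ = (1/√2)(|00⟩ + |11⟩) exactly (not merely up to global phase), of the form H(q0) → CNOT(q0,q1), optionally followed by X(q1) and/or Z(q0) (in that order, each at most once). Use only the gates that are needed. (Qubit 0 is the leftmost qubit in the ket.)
H(q0) → CNOT(q0,q1)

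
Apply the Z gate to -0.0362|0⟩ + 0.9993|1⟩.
-0.0362|0⟩ - 0.9993|1⟩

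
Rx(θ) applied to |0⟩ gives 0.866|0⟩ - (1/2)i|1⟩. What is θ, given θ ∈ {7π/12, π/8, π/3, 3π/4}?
π/3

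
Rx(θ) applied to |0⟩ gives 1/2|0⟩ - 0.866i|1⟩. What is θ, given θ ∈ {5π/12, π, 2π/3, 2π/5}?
2π/3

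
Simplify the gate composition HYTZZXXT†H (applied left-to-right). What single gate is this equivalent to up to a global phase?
Y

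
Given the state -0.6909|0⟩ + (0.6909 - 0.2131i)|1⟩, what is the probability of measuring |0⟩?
0.4773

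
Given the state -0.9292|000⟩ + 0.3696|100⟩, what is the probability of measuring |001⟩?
0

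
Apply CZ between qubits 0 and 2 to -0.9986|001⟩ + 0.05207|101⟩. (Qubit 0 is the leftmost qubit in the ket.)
-0.9986|001⟩ - 0.05207|101⟩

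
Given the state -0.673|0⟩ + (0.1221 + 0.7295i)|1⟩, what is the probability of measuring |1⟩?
0.5471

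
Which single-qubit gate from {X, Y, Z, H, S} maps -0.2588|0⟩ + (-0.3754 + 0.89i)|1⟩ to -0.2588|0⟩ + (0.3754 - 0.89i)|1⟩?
Z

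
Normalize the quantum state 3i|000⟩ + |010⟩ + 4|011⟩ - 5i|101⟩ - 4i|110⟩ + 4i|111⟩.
0.3293i|000⟩ + 0.1098|010⟩ + 0.4391|011⟩ - 0.5488i|101⟩ - 0.4391i|110⟩ + 0.4391i|111⟩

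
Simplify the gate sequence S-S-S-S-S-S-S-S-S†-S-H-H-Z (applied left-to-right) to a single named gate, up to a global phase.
Z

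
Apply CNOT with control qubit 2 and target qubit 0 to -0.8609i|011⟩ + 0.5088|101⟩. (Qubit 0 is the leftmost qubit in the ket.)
0.5088|001⟩ - 0.8609i|111⟩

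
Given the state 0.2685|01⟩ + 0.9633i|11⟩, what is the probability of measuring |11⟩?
0.9279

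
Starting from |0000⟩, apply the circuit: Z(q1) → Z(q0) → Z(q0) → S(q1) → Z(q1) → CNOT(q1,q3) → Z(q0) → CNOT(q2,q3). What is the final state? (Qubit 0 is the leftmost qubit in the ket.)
|0000⟩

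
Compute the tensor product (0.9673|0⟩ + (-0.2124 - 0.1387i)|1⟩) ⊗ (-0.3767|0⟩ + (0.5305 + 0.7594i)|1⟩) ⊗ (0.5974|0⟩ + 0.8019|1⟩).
-0.2177|000⟩ - 0.2922|001⟩ + (0.3066 + 0.4388i)|010⟩ + (0.4115 + 0.589i)|011⟩ + (0.0478 + 0.03121i)|100⟩ + (0.06416 + 0.0419i)|101⟩ + (-0.004391 - 0.1403i)|110⟩ + (-0.005893 - 0.1883i)|111⟩

amp(|b₁b₂…⟩) = product of the factor amplitudes for bits b₁, b₂, …; only kets whose every factor amplitude is nonzero survive.
|000⟩: (0.9673)(-0.3767)(0.5974) = -0.2177
|001⟩: (0.9673)(-0.3767)(0.8019) = -0.2922
|010⟩: (0.9673)(0.5305 + 0.7594i)(0.5974) = (0.3066 + 0.4388i)
|011⟩: (0.9673)(0.5305 + 0.7594i)(0.8019) = (0.4115 + 0.589i)
|100⟩: (-0.2124 - 0.1387i)(-0.3767)(0.5974) = (0.0478 + 0.03121i)
|101⟩: (-0.2124 - 0.1387i)(-0.3767)(0.8019) = (0.06416 + 0.0419i)
|110⟩: (-0.2124 - 0.1387i)(0.5305 + 0.7594i)(0.5974) = (-0.004391 - 0.1403i)
|111⟩: (-0.2124 - 0.1387i)(0.5305 + 0.7594i)(0.8019) = (-0.005893 - 0.1883i)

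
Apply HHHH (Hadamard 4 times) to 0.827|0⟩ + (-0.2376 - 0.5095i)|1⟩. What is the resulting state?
0.827|0⟩ + (-0.2376 - 0.5095i)|1⟩

H² = I, so an even number of Hadamards cancels: H^4 = I and the state is unchanged.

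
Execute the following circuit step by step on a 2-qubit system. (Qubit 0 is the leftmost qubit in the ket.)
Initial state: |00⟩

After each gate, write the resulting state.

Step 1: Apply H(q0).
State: 1/√2|00⟩ + 1/√2|10⟩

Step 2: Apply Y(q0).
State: -(1/√2)i|00⟩ + (1/√2)i|10⟩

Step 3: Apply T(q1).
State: -(1/√2)i|00⟩ + (1/√2)i|10⟩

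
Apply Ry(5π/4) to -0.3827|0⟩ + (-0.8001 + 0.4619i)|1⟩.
(0.8856 - 0.4267i)|0⟩ + (-0.04738 - 0.1768i)|1⟩

Ry(5π/4) = [[cos(θ/2), −sin(θ/2)], [sin(θ/2), cos(θ/2)]]; θ = 5π/4, cos(θ/2) ≈ -0.382683, sin(θ/2) ≈ 0.92388.
With a = amp(|0⟩) = -0.3827 and b = amp(|1⟩) = (-0.8001 + 0.4619i):
new amp(|0⟩) = (-0.382683)·a + (-0.92388)·b = (0.8856 - 0.4267i)
new amp(|1⟩) = (0.92388)·a + (-0.382683)·b = (-0.04738 - 0.1768i)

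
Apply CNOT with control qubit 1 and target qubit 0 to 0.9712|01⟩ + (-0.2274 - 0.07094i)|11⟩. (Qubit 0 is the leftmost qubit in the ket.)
(-0.2274 - 0.07094i)|01⟩ + 0.9712|11⟩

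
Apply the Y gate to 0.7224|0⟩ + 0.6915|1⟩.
-0.6915i|0⟩ + 0.7224i|1⟩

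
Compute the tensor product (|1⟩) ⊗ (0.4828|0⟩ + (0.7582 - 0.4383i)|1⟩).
0.4828|10⟩ + (0.7582 - 0.4383i)|11⟩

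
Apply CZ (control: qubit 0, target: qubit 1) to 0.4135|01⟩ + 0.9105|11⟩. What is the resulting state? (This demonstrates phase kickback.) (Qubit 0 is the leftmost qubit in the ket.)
0.4135|01⟩ - 0.9105|11⟩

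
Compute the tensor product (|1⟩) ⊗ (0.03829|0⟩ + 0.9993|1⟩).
0.03829|10⟩ + 0.9993|11⟩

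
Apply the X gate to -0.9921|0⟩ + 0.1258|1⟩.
0.1258|0⟩ - 0.9921|1⟩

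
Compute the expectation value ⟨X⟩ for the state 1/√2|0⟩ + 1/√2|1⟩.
1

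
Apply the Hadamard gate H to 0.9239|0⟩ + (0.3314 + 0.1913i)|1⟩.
(0.8876 + 0.1353i)|0⟩ + (0.419 - 0.1353i)|1⟩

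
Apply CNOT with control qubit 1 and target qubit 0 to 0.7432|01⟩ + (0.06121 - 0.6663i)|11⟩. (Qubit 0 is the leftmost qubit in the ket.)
(0.06121 - 0.6663i)|01⟩ + 0.7432|11⟩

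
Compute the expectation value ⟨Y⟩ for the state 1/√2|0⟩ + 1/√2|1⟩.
0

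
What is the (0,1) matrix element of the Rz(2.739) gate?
0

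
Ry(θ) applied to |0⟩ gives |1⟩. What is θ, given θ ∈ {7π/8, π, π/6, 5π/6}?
π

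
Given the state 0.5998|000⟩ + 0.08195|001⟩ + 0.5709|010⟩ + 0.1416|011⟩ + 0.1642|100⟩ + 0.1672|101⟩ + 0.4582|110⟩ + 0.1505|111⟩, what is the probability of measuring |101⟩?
0.02796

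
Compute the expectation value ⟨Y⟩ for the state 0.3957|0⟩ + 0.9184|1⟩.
0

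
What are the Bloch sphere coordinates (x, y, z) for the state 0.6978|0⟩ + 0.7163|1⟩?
(0.9997, 0, -0.02616)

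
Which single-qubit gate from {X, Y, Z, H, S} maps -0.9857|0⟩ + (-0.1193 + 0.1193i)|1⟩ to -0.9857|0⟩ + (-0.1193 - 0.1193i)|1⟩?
S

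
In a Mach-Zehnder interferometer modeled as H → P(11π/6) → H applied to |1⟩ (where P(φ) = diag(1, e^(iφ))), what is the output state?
(0.06699 + 0.25i)|0⟩ + (0.933 - 0.25i)|1⟩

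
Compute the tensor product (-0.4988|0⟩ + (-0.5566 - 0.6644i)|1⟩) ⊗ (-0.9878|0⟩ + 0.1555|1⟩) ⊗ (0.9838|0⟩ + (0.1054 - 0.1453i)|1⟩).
0.4847|000⟩ + (0.05193 - 0.07159i)|001⟩ - 0.07631|010⟩ + (-0.008175 + 0.01127i)|011⟩ + (0.5409 + 0.6457i)|100⟩ + (0.1533 - 0.01071i)|101⟩ + (-0.08515 - 0.1016i)|110⟩ + (-0.02413 + 0.001687i)|111⟩

amp(|b₁b₂…⟩) = product of the factor amplitudes for bits b₁, b₂, …; only kets whose every factor amplitude is nonzero survive.
|000⟩: (-0.4988)(-0.9878)(0.9838) = 0.4847
|001⟩: (-0.4988)(-0.9878)(0.1054 - 0.1453i) = (0.05193 - 0.07159i)
|010⟩: (-0.4988)(0.1555)(0.9838) = -0.07631
|011⟩: (-0.4988)(0.1555)(0.1054 - 0.1453i) = (-0.008175 + 0.01127i)
|100⟩: (-0.5566 - 0.6644i)(-0.9878)(0.9838) = (0.5409 + 0.6457i)
|101⟩: (-0.5566 - 0.6644i)(-0.9878)(0.1054 - 0.1453i) = (0.1533 - 0.01071i)
|110⟩: (-0.5566 - 0.6644i)(0.1555)(0.9838) = (-0.08515 - 0.1016i)
|111⟩: (-0.5566 - 0.6644i)(0.1555)(0.1054 - 0.1453i) = (-0.02413 + 0.001687i)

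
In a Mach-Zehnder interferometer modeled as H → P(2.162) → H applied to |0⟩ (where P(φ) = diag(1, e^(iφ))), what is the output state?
(0.2213 + 0.4151i)|0⟩ + (0.7787 - 0.4151i)|1⟩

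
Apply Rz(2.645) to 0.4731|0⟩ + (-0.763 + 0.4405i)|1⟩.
(0.1163 - 0.4586i)|0⟩ + (-0.6145 - 0.6313i)|1⟩

Rz(2.645) = [[e^(−iθ/2), 0], [0, e^(iθ/2)]] with e^(±iθ/2) = cos(θ/2) ± i·sin(θ/2); θ = 2.645, cos(θ/2) ≈ 0.245753, sin(θ/2) ≈ 0.969333.
With a = amp(|0⟩) = 0.4731 and b = amp(|1⟩) = (-0.763 + 0.4405i):
new amp(|0⟩) = (0.245753 - 0.969333i)·a = (0.1163 - 0.4586i)
new amp(|1⟩) = (0.245753 + 0.969333i)·b = (-0.6145 - 0.6313i)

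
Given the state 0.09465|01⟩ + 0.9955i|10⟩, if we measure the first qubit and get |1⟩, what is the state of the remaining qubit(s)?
i|0⟩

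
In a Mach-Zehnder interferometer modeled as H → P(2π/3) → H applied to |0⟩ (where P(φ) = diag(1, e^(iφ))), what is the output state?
(0.25 + 0.433i)|0⟩ + (0.75 - 0.433i)|1⟩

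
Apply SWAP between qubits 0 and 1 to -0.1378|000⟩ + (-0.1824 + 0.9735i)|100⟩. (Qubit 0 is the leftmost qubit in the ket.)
-0.1378|000⟩ + (-0.1824 + 0.9735i)|010⟩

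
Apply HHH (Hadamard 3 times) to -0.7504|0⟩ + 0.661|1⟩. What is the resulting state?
-0.06322|0⟩ - 0.998|1⟩

H² = I, so H^3 = H: a single Hadamard. With (a, b) = (-0.7504, 0.661), H gives ((a + b)/√2, (a − b)/√2) = (-0.06322, -0.998).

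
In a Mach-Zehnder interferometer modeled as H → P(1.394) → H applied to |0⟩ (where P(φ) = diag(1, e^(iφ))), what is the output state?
(0.5879 + 0.4922i)|0⟩ + (0.4121 - 0.4922i)|1⟩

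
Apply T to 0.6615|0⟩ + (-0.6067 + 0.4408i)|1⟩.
0.6615|0⟩ + (-0.7407 - 0.1173i)|1⟩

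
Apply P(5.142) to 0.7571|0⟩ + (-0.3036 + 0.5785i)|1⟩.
0.7571|0⟩ + (0.3995 + 0.517i)|1⟩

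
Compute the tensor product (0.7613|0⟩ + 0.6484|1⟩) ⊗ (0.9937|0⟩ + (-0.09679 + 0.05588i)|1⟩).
0.7565|00⟩ + (-0.07369 + 0.04254i)|01⟩ + 0.6443|10⟩ + (-0.06276 + 0.03623i)|11⟩

amp(|b₁b₂…⟩) = product of the factor amplitudes for bits b₁, b₂, …; only kets whose every factor amplitude is nonzero survive.
|00⟩: (0.7613)(0.9937) = 0.7565
|01⟩: (0.7613)(-0.09679 + 0.05588i) = (-0.07369 + 0.04254i)
|10⟩: (0.6484)(0.9937) = 0.6443
|11⟩: (0.6484)(-0.09679 + 0.05588i) = (-0.06276 + 0.03623i)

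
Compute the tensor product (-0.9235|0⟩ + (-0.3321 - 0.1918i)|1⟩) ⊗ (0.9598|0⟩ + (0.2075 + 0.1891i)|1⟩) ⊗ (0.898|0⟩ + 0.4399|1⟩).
-0.796|000⟩ - 0.3899|001⟩ + (-0.1721 - 0.1568i)|010⟩ + (-0.0843 - 0.07682i)|011⟩ + (-0.2862 - 0.1653i)|100⟩ + (-0.1402 - 0.08098i)|101⟩ + (-0.02931 - 0.09213i)|110⟩ + (-0.01436 - 0.04513i)|111⟩

amp(|b₁b₂…⟩) = product of the factor amplitudes for bits b₁, b₂, …; only kets whose every factor amplitude is nonzero survive.
|000⟩: (-0.9235)(0.9598)(0.898) = -0.796
|001⟩: (-0.9235)(0.9598)(0.4399) = -0.3899
|010⟩: (-0.9235)(0.2075 + 0.1891i)(0.898) = (-0.1721 - 0.1568i)
|011⟩: (-0.9235)(0.2075 + 0.1891i)(0.4399) = (-0.0843 - 0.07682i)
|100⟩: (-0.3321 - 0.1918i)(0.9598)(0.898) = (-0.2862 - 0.1653i)
|101⟩: (-0.3321 - 0.1918i)(0.9598)(0.4399) = (-0.1402 - 0.08098i)
|110⟩: (-0.3321 - 0.1918i)(0.2075 + 0.1891i)(0.898) = (-0.02931 - 0.09213i)
|111⟩: (-0.3321 - 0.1918i)(0.2075 + 0.1891i)(0.4399) = (-0.01436 - 0.04513i)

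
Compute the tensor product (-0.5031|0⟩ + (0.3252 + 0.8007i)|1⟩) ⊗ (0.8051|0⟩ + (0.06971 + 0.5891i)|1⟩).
-0.405|00⟩ + (-0.03507 - 0.2964i)|01⟩ + (0.2618 + 0.6446i)|10⟩ + (-0.449 + 0.2474i)|11⟩

amp(|b₁b₂…⟩) = product of the factor amplitudes for bits b₁, b₂, …; only kets whose every factor amplitude is nonzero survive.
|00⟩: (-0.5031)(0.8051) = -0.405
|01⟩: (-0.5031)(0.06971 + 0.5891i) = (-0.03507 - 0.2964i)
|10⟩: (0.3252 + 0.8007i)(0.8051) = (0.2618 + 0.6446i)
|11⟩: (0.3252 + 0.8007i)(0.06971 + 0.5891i) = (-0.449 + 0.2474i)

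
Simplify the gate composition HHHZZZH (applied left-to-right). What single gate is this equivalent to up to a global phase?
X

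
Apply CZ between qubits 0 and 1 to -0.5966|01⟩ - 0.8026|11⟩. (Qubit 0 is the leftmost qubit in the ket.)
-0.5966|01⟩ + 0.8026|11⟩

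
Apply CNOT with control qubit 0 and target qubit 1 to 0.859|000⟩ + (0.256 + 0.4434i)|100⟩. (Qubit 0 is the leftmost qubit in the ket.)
0.859|000⟩ + (0.256 + 0.4434i)|110⟩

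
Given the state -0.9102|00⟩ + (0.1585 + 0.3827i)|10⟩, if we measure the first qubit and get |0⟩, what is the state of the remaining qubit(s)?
-|0⟩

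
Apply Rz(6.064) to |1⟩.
(-0.994 + 0.1094i)|1⟩

Rz(6.064) = [[e^(−iθ/2), 0], [0, e^(iθ/2)]] with e^(±iθ/2) = cos(θ/2) ± i·sin(θ/2); θ = 6.064, cos(θ/2) ≈ -0.994001, sin(θ/2) ≈ 0.109373.
With a = amp(|0⟩) = 0 and b = amp(|1⟩) = 1:
new amp(|0⟩) = (-0.994001 - 0.109373i)·a = 0
new amp(|1⟩) = (-0.994001 + 0.109373i)·b = (-0.994 + 0.1094i)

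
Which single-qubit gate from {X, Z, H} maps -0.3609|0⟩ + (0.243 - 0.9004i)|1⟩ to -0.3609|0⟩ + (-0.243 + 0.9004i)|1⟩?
Z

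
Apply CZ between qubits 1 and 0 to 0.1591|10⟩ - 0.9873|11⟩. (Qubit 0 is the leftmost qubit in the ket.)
0.1591|10⟩ + 0.9873|11⟩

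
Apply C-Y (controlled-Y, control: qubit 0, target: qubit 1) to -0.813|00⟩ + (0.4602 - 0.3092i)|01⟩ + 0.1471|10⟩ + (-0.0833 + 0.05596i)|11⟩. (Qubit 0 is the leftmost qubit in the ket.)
-0.813|00⟩ + (0.4602 - 0.3092i)|01⟩ + (0.05596 + 0.0833i)|10⟩ + 0.1471i|11⟩

C-Y leaves the control-|0⟩ kets |00⟩, |01⟩ unchanged and applies Y to qubit 1 on the control-|1⟩ pair (|10⟩, |11⟩).
Y = [[0, -i], [i, 0]].
With a = amp(|10⟩) = 0.1471 and b = amp(|11⟩) = (-0.0833 + 0.05596i):
new amp(|10⟩) = (-i)·b = (0.05596 + 0.0833i)
new amp(|11⟩) = (i)·a = 0.1471i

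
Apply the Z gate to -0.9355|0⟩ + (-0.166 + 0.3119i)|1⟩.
-0.9355|0⟩ + (0.166 - 0.3119i)|1⟩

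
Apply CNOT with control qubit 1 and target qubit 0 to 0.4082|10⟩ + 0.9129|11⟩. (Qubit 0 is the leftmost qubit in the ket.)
0.9129|01⟩ + 0.4082|10⟩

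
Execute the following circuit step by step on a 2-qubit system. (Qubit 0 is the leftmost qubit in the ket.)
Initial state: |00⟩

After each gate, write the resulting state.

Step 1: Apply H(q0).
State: 1/√2|00⟩ + 1/√2|10⟩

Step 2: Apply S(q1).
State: 1/√2|00⟩ + 1/√2|10⟩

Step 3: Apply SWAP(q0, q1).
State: 1/√2|00⟩ + 1/√2|01⟩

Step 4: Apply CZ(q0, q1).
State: 1/√2|00⟩ + 1/√2|01⟩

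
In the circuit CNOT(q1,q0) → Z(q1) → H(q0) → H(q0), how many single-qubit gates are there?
3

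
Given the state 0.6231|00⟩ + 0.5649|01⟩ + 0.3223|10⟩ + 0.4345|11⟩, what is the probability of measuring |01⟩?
0.3191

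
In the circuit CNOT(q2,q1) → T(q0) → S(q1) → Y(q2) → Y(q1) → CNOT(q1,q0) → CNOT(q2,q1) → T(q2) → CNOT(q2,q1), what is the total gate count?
9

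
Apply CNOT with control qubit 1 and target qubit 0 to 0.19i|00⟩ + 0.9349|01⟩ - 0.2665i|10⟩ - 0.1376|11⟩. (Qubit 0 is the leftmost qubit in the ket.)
0.19i|00⟩ - 0.1376|01⟩ - 0.2665i|10⟩ + 0.9349|11⟩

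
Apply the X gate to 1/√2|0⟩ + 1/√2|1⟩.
1/√2|0⟩ + 1/√2|1⟩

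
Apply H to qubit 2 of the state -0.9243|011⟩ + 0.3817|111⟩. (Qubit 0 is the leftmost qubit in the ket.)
-0.6536|010⟩ + 0.6536|011⟩ + 0.2699|110⟩ - 0.2699|111⟩

H on qubit 2 mixes each pair of kets that differ only in qubit 2: amplitudes (a, b) of (|…0…⟩, |…1…⟩) become ((a + b)/√2, (a − b)/√2). Kets absent from the input have amplitude 0.
(|010⟩, |011⟩): (a, b) = (0, -0.9243) → (-0.6536, 0.6536)
(|110⟩, |111⟩): (a, b) = (0, 0.3817) → (0.2699, -0.2699)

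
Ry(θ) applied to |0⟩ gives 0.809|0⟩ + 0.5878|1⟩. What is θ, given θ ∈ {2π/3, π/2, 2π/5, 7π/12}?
2π/5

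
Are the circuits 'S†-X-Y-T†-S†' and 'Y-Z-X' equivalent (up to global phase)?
No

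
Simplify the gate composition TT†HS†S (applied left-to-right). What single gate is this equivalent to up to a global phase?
H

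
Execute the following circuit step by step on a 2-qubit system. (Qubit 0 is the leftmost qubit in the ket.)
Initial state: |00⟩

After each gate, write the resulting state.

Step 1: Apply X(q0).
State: |10⟩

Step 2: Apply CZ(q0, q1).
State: |10⟩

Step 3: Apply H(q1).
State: 1/√2|10⟩ + 1/√2|11⟩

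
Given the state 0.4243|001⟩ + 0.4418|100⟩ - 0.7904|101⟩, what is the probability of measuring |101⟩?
0.6247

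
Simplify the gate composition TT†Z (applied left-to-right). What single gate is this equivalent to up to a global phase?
Z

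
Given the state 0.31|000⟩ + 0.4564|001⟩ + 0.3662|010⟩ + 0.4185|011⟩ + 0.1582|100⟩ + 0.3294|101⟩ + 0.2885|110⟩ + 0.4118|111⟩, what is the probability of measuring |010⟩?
0.1341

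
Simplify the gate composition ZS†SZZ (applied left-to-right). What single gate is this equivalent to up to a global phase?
Z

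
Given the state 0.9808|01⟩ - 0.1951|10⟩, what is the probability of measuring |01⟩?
0.962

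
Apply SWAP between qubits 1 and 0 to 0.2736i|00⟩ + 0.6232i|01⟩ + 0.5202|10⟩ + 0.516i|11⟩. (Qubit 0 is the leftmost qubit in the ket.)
0.2736i|00⟩ + 0.5202|01⟩ + 0.6232i|10⟩ + 0.516i|11⟩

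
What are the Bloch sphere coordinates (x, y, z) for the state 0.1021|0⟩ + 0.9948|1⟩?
(0.2031, 0, -0.9792)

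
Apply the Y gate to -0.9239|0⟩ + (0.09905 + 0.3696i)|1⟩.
(0.3696 - 0.09905i)|0⟩ - 0.9239i|1⟩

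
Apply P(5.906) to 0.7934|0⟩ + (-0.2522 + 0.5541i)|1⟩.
0.7934|0⟩ + (-0.03039 + 0.608i)|1⟩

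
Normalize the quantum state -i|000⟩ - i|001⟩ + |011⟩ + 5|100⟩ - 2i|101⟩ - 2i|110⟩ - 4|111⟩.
-0.1387i|000⟩ - 0.1387i|001⟩ + 0.1387|011⟩ + 0.6934|100⟩ - 0.2774i|101⟩ - 0.2774i|110⟩ - 0.5547|111⟩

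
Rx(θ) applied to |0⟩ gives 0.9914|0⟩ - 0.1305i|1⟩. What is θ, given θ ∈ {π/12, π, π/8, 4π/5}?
π/12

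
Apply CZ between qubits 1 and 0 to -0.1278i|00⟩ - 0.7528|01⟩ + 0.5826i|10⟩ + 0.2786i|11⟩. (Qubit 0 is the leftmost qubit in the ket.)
-0.1278i|00⟩ - 0.7528|01⟩ + 0.5826i|10⟩ - 0.2786i|11⟩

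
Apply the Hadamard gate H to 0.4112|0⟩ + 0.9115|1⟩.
0.9353|0⟩ - 0.3538|1⟩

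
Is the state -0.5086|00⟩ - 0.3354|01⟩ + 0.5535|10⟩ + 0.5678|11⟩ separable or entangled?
Entangled

Writing the state as a|00⟩ + b|01⟩ + c|10⟩ + d|11⟩, it is a product state iff ad − bc = 0.
Here (a, b, c, d) = (-0.5086, -0.3354, 0.5535, 0.5678): ad − bc = (-0.5086)(0.5678) − (-0.3354)(0.5535) = -0.1031 ≠ 0, so the state is entangled.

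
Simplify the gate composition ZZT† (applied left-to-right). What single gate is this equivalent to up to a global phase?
T†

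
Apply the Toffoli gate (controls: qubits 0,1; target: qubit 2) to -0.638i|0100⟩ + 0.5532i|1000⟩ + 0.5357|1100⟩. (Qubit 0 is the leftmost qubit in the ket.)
-0.638i|0100⟩ + 0.5532i|1000⟩ + 0.5357|1110⟩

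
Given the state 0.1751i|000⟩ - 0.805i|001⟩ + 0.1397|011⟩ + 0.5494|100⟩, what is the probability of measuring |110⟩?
0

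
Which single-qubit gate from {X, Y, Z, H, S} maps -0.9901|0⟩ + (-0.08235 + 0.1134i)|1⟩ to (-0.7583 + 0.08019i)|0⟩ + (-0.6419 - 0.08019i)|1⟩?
H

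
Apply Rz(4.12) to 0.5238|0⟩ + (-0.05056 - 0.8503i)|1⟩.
(-0.2461 - 0.4624i)|0⟩ + (0.7743 + 0.3549i)|1⟩

Rz(4.12) = [[e^(−iθ/2), 0], [0, e^(iθ/2)]] with e^(±iθ/2) = cos(θ/2) ± i·sin(θ/2); θ = 4.12, cos(θ/2) ≈ -0.469923, sin(θ/2) ≈ 0.882707.
With a = amp(|0⟩) = 0.5238 and b = amp(|1⟩) = (-0.05056 - 0.8503i):
new amp(|0⟩) = (-0.469923 - 0.882707i)·a = (-0.2461 - 0.4624i)
new amp(|1⟩) = (-0.469923 + 0.882707i)·b = (0.7743 + 0.3549i)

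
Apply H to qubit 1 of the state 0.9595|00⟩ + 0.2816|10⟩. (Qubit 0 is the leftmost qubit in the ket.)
0.6785|00⟩ + 0.6785|01⟩ + 0.1991|10⟩ + 0.1991|11⟩

H on qubit 1 mixes each pair of kets that differ only in qubit 1: amplitudes (a, b) of (|…0…⟩, |…1…⟩) become ((a + b)/√2, (a − b)/√2). Kets absent from the input have amplitude 0.
(|00⟩, |01⟩): (a, b) = (0.9595, 0) → (0.6785, 0.6785)
(|10⟩, |11⟩): (a, b) = (0.2816, 0) → (0.1991, 0.1991)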